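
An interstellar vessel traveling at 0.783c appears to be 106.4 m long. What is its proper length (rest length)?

Contracted length L = 106.4 m
γ = 1/√(1 - 0.783²) = 1.608
L₀ = γL = 1.608 × 106.4 = 171.1 m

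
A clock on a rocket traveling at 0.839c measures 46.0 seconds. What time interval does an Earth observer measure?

Proper time Δt₀ = 46.0 seconds
γ = 1/√(1 - 0.839²) = 1.8378
Δt = γΔt₀ = 1.8378 × 46.0 = 84.54 seconds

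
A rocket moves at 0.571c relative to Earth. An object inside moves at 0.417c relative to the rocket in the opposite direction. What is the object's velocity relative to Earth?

Object's velocity in rocket frame is u' = -0.417c
u = (u' + v)/(1 + u'v/c²) = (v - 0.417)/(1 - 0.417·v/c²)
Numerator: 0.571 - 0.417 = 0.154
Denominator: 1 - 0.238107 = 0.761893
u = 0.154/0.761893 = 0.2021c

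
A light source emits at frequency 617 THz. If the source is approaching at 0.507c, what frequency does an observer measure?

β = v/c = 0.507
(1+β)/(1-β) = 1.507/0.493 = 3.057
Doppler factor = √(3.057) = 1.748
f_obs = 617 × 1.748 = 1079 THz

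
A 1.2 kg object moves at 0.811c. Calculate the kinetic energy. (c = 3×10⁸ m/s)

γ = 1/√(1 - 0.811²) = 1.7093
γ - 1 = 0.7093
KE = (γ-1)mc² = 0.7093 × 1.2 × (3×10⁸)² = 7.660×10¹⁶ J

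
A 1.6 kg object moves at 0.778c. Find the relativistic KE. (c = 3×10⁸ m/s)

γ = 1/√(1 - 0.778²) = 1.5917
γ - 1 = 0.5917
KE = (γ-1)mc² = 0.5917 × 1.6 × (3×10⁸)² = 8.520×10¹⁶ J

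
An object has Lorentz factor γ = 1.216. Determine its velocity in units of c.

From γ = 1/√(1 - v²/c²):
1/γ² = 1/1.216² = 0.67629
v²/c² = 1 - 0.67629 = 0.32371
v/c = √(0.32371) = 0.5690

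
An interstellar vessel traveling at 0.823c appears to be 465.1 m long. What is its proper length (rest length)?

Contracted length L = 465.1 m
γ = 1/√(1 - 0.823²) = 1.7604
L₀ = γL = 1.7604 × 465.1 = 818.8 m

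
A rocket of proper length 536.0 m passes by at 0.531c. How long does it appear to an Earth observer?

Proper length L₀ = 536.0 m
γ = 1/√(1 - 0.531²) = 1.180
L = L₀/γ = 536.0/1.180 = 454.2 m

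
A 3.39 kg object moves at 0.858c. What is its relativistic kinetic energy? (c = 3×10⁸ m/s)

γ = 1/√(1 - 0.858²) = 1.9469
γ - 1 = 0.9469
KE = (γ-1)mc² = 0.9469 × 3.39 × (3×10⁸)² = 2.889×10¹⁷ J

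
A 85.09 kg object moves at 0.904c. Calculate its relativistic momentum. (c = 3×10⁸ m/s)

γ = 1/√(1 - 0.904²) = 2.339
v = 0.904 × 3×10⁸ = 2.712×10⁸ m/s
p = γmv = 2.339 × 85.09 × 2.712×10⁸ = 5.398×10¹⁰ kg·m/s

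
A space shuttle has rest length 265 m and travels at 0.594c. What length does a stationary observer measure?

Proper length L₀ = 265 m
γ = 1/√(1 - 0.594²) = 1.243
L = L₀/γ = 265/1.243 = 213.2 m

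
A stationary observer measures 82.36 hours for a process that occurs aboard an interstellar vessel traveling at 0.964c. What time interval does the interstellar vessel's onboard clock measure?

Dilated time Δt = 82.36 hours
γ = 1/√(1 - 0.964²) = 3.761
Δt₀ = Δt/γ = 82.36/3.761 = 21.90 hours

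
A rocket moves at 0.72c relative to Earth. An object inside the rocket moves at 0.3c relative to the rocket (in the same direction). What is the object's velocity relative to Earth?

u = (u' + v)/(1 + u'v/c²)
Numerator: 0.3 + 0.72 = 1.02
Denominator: 1 + 0.216 = 1.216
u = 1.02/1.216 = 0.8388c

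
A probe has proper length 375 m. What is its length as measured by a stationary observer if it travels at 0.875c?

Proper length L₀ = 375 m
γ = 1/√(1 - 0.875²) = 2.066
L = L₀/γ = 375/2.066 = 181.5 m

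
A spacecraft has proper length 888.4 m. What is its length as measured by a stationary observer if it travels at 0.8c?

Proper length L₀ = 888.4 m
γ = 1/√(1 - 0.8²) = 1.6667
L = L₀/γ = 888.4/1.6667 = 533.0 m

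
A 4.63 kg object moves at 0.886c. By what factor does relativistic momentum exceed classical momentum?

p_rel = γmv, p_class = mv
Ratio = γ = 1/√(1 - 0.886²) = 2.157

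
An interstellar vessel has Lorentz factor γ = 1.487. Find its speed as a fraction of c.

From γ = 1/√(1 - v²/c²):
1/γ² = 1/1.487² = 0.4522
v²/c² = 1 - 0.4522 = 0.5478
v/c = √(0.5478) = 0.7401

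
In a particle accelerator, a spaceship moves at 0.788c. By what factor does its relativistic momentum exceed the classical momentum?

p_rel = γmv, p_class = mv
Ratio = γ = 1/√(1 - 0.788²)
= 1/√(0.379056) = 1.624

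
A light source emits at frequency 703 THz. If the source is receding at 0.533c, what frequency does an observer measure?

β = v/c = 0.533
(1-β)/(1+β) = 0.467/1.533 = 0.3046
Doppler factor = √(0.3046) = 0.5519
f_obs = 703 × 0.5519 = 388.0 THz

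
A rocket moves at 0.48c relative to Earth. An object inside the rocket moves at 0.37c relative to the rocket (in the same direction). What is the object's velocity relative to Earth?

u = (u' + v)/(1 + u'v/c²)
Numerator: 0.37 + 0.48 = 0.85
Denominator: 1 + 0.1776 = 1.1776
u = 0.85/1.1776 = 0.7218c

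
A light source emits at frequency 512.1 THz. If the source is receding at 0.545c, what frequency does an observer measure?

β = v/c = 0.545
(1-β)/(1+β) = 0.455/1.545 = 0.2945
Doppler factor = √(0.2945) = 0.5427
f_obs = 512.1 × 0.5427 = 277.9 THz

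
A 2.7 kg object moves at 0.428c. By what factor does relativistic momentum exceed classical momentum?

p_rel = γmv, p_class = mv
Ratio = γ = 1/√(1 - 0.428²) = 1.106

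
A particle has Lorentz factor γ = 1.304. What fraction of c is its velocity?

From γ = 1/√(1 - v²/c²):
1/γ² = 1/1.304² = 0.5881
v²/c² = 1 - 0.5881 = 0.4119
v/c = √(0.4119) = 0.6418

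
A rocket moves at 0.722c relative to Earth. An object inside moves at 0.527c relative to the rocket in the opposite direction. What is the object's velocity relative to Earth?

Object's velocity in rocket frame is u' = -0.527c
u = (u' + v)/(1 + u'v/c²) = (v - 0.527)/(1 - 0.527·v/c²)
Numerator: 0.722 - 0.527 = 0.195
Denominator: 1 - 0.380494 = 0.619506
u = 0.195/0.619506 = 0.3148c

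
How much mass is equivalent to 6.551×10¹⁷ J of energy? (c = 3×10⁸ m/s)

From E = mc², we get m = E/c²
c² = (3×10⁸)² = 9×10¹⁶ m²/s²
m = 6.551×10¹⁷ / 9×10¹⁶ = 7.279 kg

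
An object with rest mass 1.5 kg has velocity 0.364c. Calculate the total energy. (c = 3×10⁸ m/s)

γ = 1/√(1 - 0.364²) = 1.0737
mc² = 1.5 × (3×10⁸)² = 1.350×10¹⁷ J
E = γmc² = 1.0737 × 1.350×10¹⁷ = 1.449×10¹⁷ J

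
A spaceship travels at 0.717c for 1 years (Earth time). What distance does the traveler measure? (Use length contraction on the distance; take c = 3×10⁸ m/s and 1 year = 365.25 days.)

Earth distance: d = v × t = 0.717c × 1 yr = 6.7880×10¹⁵ m
γ = 1.4346
d' = d/γ = 6.7880×10¹⁵/1.4346 = 4.732×10¹⁵ m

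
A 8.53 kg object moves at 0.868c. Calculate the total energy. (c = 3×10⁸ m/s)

γ = 1/√(1 - 0.868²) = 2.014
mc² = 8.53 × (3×10⁸)² = 7.677×10¹⁷ J
E = γmc² = 2.014 × 7.677×10¹⁷ = 1.546×10¹⁸ J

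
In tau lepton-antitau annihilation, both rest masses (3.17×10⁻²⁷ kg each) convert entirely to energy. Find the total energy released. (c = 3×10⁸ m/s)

Both particles have the same rest mass, so total mass = 2m
E = 2m·c² = 2 × 3.17×10⁻²⁷ × (3×10⁸)²
= 2 × 3.17×10⁻²⁷ × 9×10¹⁶
= 5.706×10⁻¹⁰ J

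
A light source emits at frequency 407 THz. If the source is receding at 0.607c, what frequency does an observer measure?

β = v/c = 0.607
(1-β)/(1+β) = 0.393/1.607 = 0.24456
Doppler factor = √(0.24456) = 0.4945
f_obs = 407 × 0.4945 = 201.3 THz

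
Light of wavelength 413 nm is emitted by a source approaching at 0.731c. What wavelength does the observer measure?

β = 0.731
Wavelength Doppler factor = √(0.269/1.731) = √(0.1554) = 0.3942
λ_obs = 413 × 0.3942 = 162.8 nm (blueshift)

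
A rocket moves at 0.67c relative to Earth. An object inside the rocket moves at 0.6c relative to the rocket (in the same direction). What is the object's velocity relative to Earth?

u = (u' + v)/(1 + u'v/c²)
Numerator: 0.6 + 0.67 = 1.27
Denominator: 1 + 0.402 = 1.402
u = 1.27/1.402 = 0.9058c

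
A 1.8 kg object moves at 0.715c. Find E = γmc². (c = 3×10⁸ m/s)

γ = 1/√(1 - 0.715²) = 1.430
mc² = 1.8 × (3×10⁸)² = 1.620×10¹⁷ J
E = γmc² = 1.430 × 1.620×10¹⁷ = 2.317×10¹⁷ J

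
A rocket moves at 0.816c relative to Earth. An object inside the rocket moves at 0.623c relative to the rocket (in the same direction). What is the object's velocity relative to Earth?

u = (u' + v)/(1 + u'v/c²)
Numerator: 0.623 + 0.816 = 1.439
Denominator: 1 + 0.508368 = 1.508368
u = 1.439/1.508368 = 0.9540c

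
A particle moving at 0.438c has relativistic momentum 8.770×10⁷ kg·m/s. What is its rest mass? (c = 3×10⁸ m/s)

γ = 1/√(1 - 0.438²) = 1.1124
v = 0.438 × 3×10⁸ = 1.314×10⁸ m/s
m = p/(γv) = 8.770×10⁷/(1.1124 × 1.314×10⁸) = 0.6000 kg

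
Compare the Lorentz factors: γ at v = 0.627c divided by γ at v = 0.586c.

γ₁ = 1/√(1 - 0.627²) = 1.2837
γ₂ = 1/√(1 - 0.586²) = 1.2341
γ₁/γ₂ = 1.2837/1.2341 = 1.040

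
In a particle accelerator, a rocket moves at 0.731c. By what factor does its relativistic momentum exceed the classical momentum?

p_rel = γmv, p_class = mv
Ratio = γ = 1/√(1 - 0.731²)
= 1/√(0.465639) = 1.465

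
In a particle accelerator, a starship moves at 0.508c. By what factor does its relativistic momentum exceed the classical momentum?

p_rel = γmv, p_class = mv
Ratio = γ = 1/√(1 - 0.508²)
= 1/√(0.741936) = 1.161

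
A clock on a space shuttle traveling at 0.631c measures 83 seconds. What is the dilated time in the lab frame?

Proper time Δt₀ = 83 seconds
γ = 1/√(1 - 0.631²) = 1.289
Δt = γΔt₀ = 1.289 × 83 = 107.0 seconds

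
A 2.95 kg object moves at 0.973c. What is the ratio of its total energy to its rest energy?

E = γmc², E₀ = mc²
E/E₀ = γ = 1/√(1 - 0.973²) = 4.333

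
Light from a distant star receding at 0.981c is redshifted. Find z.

β = 0.981
(1+β)/(1-β) = 1.981/0.019 = 104.26
√(104.26) = 10.211
z = 10.211 - 1 = 9.211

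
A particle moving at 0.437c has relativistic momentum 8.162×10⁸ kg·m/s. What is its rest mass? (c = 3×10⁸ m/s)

γ = 1/√(1 - 0.437²) = 1.1118
v = 0.437 × 3×10⁸ = 1.311×10⁸ m/s
m = p/(γv) = 8.162×10⁸/(1.1118 × 1.311×10⁸) = 5.600 kg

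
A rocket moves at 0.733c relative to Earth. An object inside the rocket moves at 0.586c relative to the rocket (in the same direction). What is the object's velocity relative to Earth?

u = (u' + v)/(1 + u'v/c²)
Numerator: 0.586 + 0.733 = 1.319
Denominator: 1 + 0.429538 = 1.429538
u = 1.319/1.429538 = 0.9227c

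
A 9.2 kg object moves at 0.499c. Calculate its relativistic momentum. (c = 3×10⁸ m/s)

γ = 1/√(1 - 0.499²) = 1.154
v = 0.499 × 3×10⁸ = 1.497×10⁸ m/s
p = γmv = 1.154 × 9.2 × 1.497×10⁸ = 1.589×10⁹ kg·m/s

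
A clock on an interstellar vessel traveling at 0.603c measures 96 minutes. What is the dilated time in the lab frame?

Proper time Δt₀ = 96 minutes
γ = 1/√(1 - 0.603²) = 1.2535
Δt = γΔt₀ = 1.2535 × 96 = 120.3 minutes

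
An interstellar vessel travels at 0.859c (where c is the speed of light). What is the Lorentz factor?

v/c = 0.859, so (v/c)² = 0.737881
1 - (v/c)² = 0.262119
γ = 1/√(0.262119) = 1.953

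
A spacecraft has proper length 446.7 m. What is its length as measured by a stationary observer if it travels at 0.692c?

Proper length L₀ = 446.7 m
γ = 1/√(1 - 0.692²) = 1.385
L = L₀/γ = 446.7/1.385 = 322.5 m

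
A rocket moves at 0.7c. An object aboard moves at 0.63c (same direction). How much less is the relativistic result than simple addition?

Classical: u' + v = 0.63 + 0.7 = 1.33c
Relativistic: u = (0.63 + 0.7)/(1 + 0.441) = 1.33/1.441 = 0.9230c
Difference: 1.33 - 0.9230 = 0.4070c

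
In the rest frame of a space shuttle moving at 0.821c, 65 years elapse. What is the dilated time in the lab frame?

Proper time Δt₀ = 65 years
γ = 1/√(1 - 0.821²) = 1.7515
Δt = γΔt₀ = 1.7515 × 65 = 113.8 years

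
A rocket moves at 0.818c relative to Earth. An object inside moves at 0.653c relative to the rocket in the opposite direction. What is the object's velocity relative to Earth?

Object's velocity in rocket frame is u' = -0.653c
u = (u' + v)/(1 + u'v/c²) = (v - 0.653)/(1 - 0.653·v/c²)
Numerator: 0.818 - 0.653 = 0.165
Denominator: 1 - 0.534154 = 0.465846
u = 0.165/0.465846 = 0.3542c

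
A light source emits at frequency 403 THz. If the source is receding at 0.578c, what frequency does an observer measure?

β = v/c = 0.578
(1-β)/(1+β) = 0.422/1.578 = 0.2674
Doppler factor = √(0.2674) = 0.5171
f_obs = 403 × 0.5171 = 208.4 THz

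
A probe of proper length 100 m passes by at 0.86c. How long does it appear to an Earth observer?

Proper length L₀ = 100 m
γ = 1/√(1 - 0.86²) = 1.9597
L = L₀/γ = 100/1.9597 = 51.03 m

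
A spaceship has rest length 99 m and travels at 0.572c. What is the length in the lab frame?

Proper length L₀ = 99 m
γ = 1/√(1 - 0.572²) = 1.219
L = L₀/γ = 99/1.219 = 81.21 m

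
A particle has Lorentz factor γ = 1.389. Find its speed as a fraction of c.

From γ = 1/√(1 - v²/c²):
1/γ² = 1/1.389² = 0.5183
v²/c² = 1 - 0.5183 = 0.4817
v/c = √(0.4817) = 0.6940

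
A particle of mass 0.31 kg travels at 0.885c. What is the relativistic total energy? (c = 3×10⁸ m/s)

γ = 1/√(1 - 0.885²) = 2.1478
mc² = 0.31 × (3×10⁸)² = 2.790×10¹⁶ J
E = γmc² = 2.1478 × 2.790×10¹⁶ = 5.992×10¹⁶ J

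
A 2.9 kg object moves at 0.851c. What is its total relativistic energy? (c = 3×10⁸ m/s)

γ = 1/√(1 - 0.851²) = 1.9042
mc² = 2.9 × (3×10⁸)² = 2.610×10¹⁷ J
E = γmc² = 1.9042 × 2.610×10¹⁷ = 4.970×10¹⁷ J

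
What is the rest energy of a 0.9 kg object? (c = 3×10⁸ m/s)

c² = (3×10⁸)² = 9.000×10¹⁶ m²/s²
E₀ = mc² = 0.9 × 9.000×10¹⁶ = 8.100×10¹⁶ J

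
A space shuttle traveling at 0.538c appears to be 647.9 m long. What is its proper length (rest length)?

Contracted length L = 647.9 m
γ = 1/√(1 - 0.538²) = 1.1863
L₀ = γL = 1.1863 × 647.9 = 768.6 m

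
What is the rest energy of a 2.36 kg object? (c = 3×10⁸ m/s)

c² = (3×10⁸)² = 9.000×10¹⁶ m²/s²
E₀ = mc² = 2.36 × 9.000×10¹⁶ = 2.124×10¹⁷ J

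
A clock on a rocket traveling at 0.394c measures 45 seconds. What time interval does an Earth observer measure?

Proper time Δt₀ = 45 seconds
γ = 1/√(1 - 0.394²) = 1.088
Δt = γΔt₀ = 1.088 × 45 = 48.96 seconds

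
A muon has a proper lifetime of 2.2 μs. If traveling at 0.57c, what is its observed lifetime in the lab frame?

Proper lifetime τ₀ = 2.2 μs
γ = 1/√(1 - 0.57²) = 1.2171
τ = γτ₀ = 1.2171 × 2.2 μs = 2.678 μs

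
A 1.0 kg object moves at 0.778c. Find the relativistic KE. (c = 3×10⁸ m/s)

γ = 1/√(1 - 0.778²) = 1.5917
γ - 1 = 0.5917
KE = (γ-1)mc² = 0.5917 × 1.0 × (3×10⁸)² = 5.325×10¹⁶ J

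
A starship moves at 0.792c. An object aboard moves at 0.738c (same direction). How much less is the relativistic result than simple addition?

Classical: u' + v = 0.738 + 0.792 = 1.53c
Relativistic: u = (0.738 + 0.792)/(1 + 0.584496) = 1.53/1.584496 = 0.9656c
Difference: 1.53 - 0.9656 = 0.5644c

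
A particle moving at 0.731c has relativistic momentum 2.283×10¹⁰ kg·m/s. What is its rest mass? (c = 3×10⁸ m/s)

γ = 1/√(1 - 0.731²) = 1.4655
v = 0.731 × 3×10⁸ = 2.193×10⁸ m/s
m = p/(γv) = 2.283×10¹⁰/(1.4655 × 2.193×10⁸) = 71.04 kg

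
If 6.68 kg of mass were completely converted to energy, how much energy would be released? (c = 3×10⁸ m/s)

Using E = mc²:
c² = (3×10⁸)² = 9×10¹⁶ m²/s²
E = 6.68 × 9×10¹⁶ = 6.012×10¹⁷ J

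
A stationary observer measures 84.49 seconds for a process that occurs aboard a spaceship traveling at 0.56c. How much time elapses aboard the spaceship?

Dilated time Δt = 84.49 seconds
γ = 1/√(1 - 0.56²) = 1.207
Δt₀ = Δt/γ = 84.49/1.207 = 70.00 seconds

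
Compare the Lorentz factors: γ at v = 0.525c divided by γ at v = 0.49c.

γ₁ = 1/√(1 - 0.525²) = 1.175
γ₂ = 1/√(1 - 0.49²) = 1.147
γ₁/γ₂ = 1.175/1.147 = 1.024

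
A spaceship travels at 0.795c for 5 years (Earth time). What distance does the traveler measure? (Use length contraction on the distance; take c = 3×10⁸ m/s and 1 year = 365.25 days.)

Earth distance: d = v × t = 0.795c × 5 yr = 3.7632×10¹⁶ m
γ = 1.6485
d' = d/γ = 3.7632×10¹⁶/1.6485 = 2.283×10¹⁶ m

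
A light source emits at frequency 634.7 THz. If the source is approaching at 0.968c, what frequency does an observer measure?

β = v/c = 0.968
(1+β)/(1-β) = 1.968/0.032 = 61.50
Doppler factor = √(61.50) = 7.842
f_obs = 634.7 × 7.842 = 4977 THz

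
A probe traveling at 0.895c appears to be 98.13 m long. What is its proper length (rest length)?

Contracted length L = 98.13 m
γ = 1/√(1 - 0.895²) = 2.242
L₀ = γL = 2.242 × 98.13 = 220.0 m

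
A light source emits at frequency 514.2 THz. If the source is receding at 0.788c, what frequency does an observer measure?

β = v/c = 0.788
(1-β)/(1+β) = 0.212/1.788 = 0.11857
Doppler factor = √(0.11857) = 0.34434
f_obs = 514.2 × 0.34434 = 177.1 THz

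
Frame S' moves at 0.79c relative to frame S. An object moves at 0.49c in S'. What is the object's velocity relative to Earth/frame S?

u = (u' + v)/(1 + u'v/c²)
Numerator: 0.49 + 0.79 = 1.28
Denominator: 1 + 0.3871 = 1.3871
u = 1.28/1.3871 = 0.9228c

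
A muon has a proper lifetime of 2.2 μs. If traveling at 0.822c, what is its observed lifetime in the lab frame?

Proper lifetime τ₀ = 2.2 μs
γ = 1/√(1 - 0.822²) = 1.756
τ = γτ₀ = 1.756 × 2.2 μs = 3.863 μs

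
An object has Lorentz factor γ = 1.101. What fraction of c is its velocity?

From γ = 1/√(1 - v²/c²):
1/γ² = 1/1.101² = 0.8249
v²/c² = 1 - 0.8249 = 0.1751
v/c = √(0.1751) = 0.4184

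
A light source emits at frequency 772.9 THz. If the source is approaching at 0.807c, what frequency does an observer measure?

β = v/c = 0.807
(1+β)/(1-β) = 1.807/0.193 = 9.363
Doppler factor = √(9.363) = 3.060
f_obs = 772.9 × 3.060 = 2365 THz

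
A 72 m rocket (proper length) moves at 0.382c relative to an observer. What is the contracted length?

Proper length L₀ = 72 m
γ = 1/√(1 - 0.382²) = 1.082
L = L₀/γ = 72/1.082 = 66.54 m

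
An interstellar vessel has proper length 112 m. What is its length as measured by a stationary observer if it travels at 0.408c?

Proper length L₀ = 112 m
γ = 1/√(1 - 0.408²) = 1.095
L = L₀/γ = 112/1.095 = 102.3 m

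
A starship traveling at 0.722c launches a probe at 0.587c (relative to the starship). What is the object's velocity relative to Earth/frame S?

u = (u' + v)/(1 + u'v/c²)
Numerator: 0.587 + 0.722 = 1.309
Denominator: 1 + 0.423814 = 1.423814
u = 1.309/1.423814 = 0.9194c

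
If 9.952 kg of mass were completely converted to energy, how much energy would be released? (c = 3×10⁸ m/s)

Using E = mc²:
c² = (3×10⁸)² = 9×10¹⁶ m²/s²
E = 9.952 × 9×10¹⁶ = 8.957×10¹⁷ J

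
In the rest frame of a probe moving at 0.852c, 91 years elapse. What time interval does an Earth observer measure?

Proper time Δt₀ = 91 years
γ = 1/√(1 - 0.852²) = 1.910
Δt = γΔt₀ = 1.910 × 91 = 173.8 years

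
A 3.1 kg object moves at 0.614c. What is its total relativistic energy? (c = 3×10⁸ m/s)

γ = 1/√(1 - 0.614²) = 1.267
mc² = 3.1 × (3×10⁸)² = 2.790×10¹⁷ J
E = γmc² = 1.267 × 2.790×10¹⁷ = 3.535×10¹⁷ J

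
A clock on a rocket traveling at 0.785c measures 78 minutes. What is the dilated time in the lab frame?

Proper time Δt₀ = 78 minutes
γ = 1/√(1 - 0.785²) = 1.614
Δt = γΔt₀ = 1.614 × 78 = 125.9 minutes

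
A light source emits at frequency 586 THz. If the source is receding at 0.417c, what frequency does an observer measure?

β = v/c = 0.417
(1-β)/(1+β) = 0.583/1.417 = 0.4114
Doppler factor = √(0.4114) = 0.6414
f_obs = 586 × 0.6414 = 375.9 THz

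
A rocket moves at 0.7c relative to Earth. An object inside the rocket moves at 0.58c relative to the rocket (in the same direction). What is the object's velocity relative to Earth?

u = (u' + v)/(1 + u'v/c²)
Numerator: 0.58 + 0.7 = 1.28
Denominator: 1 + 0.406 = 1.406
u = 1.28/1.406 = 0.9104c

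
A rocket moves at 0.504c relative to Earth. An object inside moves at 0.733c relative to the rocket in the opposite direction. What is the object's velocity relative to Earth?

Object's velocity in rocket frame is u' = -0.733c
u = (u' + v)/(1 + u'v/c²) = (v - 0.733)/(1 - 0.733·v/c²)
Numerator: 0.504 - 0.733 = -0.229
Denominator: 1 - 0.369432 = 0.630568
u = -0.229/0.630568 = -0.3632c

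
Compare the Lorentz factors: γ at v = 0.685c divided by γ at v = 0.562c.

γ₁ = 1/√(1 - 0.685²) = 1.3726
γ₂ = 1/√(1 - 0.562²) = 1.2090
γ₁/γ₂ = 1.3726/1.2090 = 1.135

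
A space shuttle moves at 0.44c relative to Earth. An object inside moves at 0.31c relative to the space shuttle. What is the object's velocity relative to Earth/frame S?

u = (u' + v)/(1 + u'v/c²)
Numerator: 0.31 + 0.44 = 0.75
Denominator: 1 + 0.1364 = 1.1364
u = 0.75/1.1364 = 0.6600c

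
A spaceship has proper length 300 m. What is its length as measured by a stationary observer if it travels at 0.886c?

Proper length L₀ = 300 m
γ = 1/√(1 - 0.886²) = 2.157
L = L₀/γ = 300/2.157 = 139.1 m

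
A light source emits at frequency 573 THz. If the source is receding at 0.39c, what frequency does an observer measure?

β = v/c = 0.39
(1-β)/(1+β) = 0.61/1.39 = 0.43885
Doppler factor = √(0.43885) = 0.6625
f_obs = 573 × 0.6625 = 379.6 THz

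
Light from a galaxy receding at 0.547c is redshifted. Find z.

β = 0.547
(1+β)/(1-β) = 1.547/0.453 = 3.415
√(3.415) = 1.848
z = 1.848 - 1 = 0.8480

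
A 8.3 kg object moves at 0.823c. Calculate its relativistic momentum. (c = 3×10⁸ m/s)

γ = 1/√(1 - 0.823²) = 1.7604
v = 0.823 × 3×10⁸ = 2.469×10⁸ m/s
p = γmv = 1.7604 × 8.3 × 2.469×10⁸ = 3.608×10⁹ kg·m/s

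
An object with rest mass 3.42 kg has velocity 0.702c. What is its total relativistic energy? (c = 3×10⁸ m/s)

γ = 1/√(1 - 0.702²) = 1.404
mc² = 3.42 × (3×10⁸)² = 3.078×10¹⁷ J
E = γmc² = 1.404 × 3.078×10¹⁷ = 4.322×10¹⁷ J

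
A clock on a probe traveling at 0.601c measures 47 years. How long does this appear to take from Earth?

Proper time Δt₀ = 47 years
γ = 1/√(1 - 0.601²) = 1.2512
Δt = γΔt₀ = 1.2512 × 47 = 58.81 years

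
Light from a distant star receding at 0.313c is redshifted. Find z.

β = 0.313
(1+β)/(1-β) = 1.313/0.687 = 1.9112
√(1.9112) = 1.3825
z = 1.3825 - 1 = 0.3825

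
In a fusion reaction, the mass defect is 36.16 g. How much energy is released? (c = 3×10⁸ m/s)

Convert mass defect: Δm = 36.16 g = 0.03616 kg
E = Δm·c² = 0.03616 × (3×10⁸)²
= 0.03616 × 9×10¹⁶ = 3.254×10¹⁵ J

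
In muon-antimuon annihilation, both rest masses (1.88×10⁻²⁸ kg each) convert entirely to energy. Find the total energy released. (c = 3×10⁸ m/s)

Both particles have the same rest mass, so total mass = 2m
E = 2m·c² = 2 × 1.88×10⁻²⁸ × (3×10⁸)²
= 2 × 1.88×10⁻²⁸ × 9×10¹⁶
= 3.384×10⁻¹¹ J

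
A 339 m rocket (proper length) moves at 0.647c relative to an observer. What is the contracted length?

Proper length L₀ = 339 m
γ = 1/√(1 - 0.647²) = 1.3115
L = L₀/γ = 339/1.3115 = 258.5 m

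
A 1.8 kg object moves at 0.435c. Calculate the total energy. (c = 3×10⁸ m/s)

γ = 1/√(1 - 0.435²) = 1.1106
mc² = 1.8 × (3×10⁸)² = 1.620×10¹⁷ J
E = γmc² = 1.1106 × 1.620×10¹⁷ = 1.799×10¹⁷ J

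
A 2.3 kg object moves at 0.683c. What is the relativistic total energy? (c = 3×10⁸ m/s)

γ = 1/√(1 - 0.683²) = 1.369
mc² = 2.3 × (3×10⁸)² = 2.070×10¹⁷ J
E = γmc² = 1.369 × 2.070×10¹⁷ = 2.834×10¹⁷ J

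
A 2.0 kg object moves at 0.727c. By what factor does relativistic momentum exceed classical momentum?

p_rel = γmv, p_class = mv
Ratio = γ = 1/√(1 - 0.727²) = 1.456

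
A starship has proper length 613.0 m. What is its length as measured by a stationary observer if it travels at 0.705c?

Proper length L₀ = 613.0 m
γ = 1/√(1 - 0.705²) = 1.41002
L = L₀/γ = 613.0/1.41002 = 434.7 m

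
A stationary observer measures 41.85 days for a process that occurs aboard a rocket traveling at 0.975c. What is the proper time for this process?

Dilated time Δt = 41.85 days
γ = 1/√(1 - 0.975²) = 4.5004
Δt₀ = Δt/γ = 41.85/4.5004 = 9.299 days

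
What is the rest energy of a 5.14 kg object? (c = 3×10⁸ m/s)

c² = (3×10⁸)² = 9.000×10¹⁶ m²/s²
E₀ = mc² = 5.14 × 9.000×10¹⁶ = 4.626×10¹⁷ J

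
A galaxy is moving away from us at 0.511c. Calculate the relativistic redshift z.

β = 0.511
(1+β)/(1-β) = 1.511/0.489 = 3.090
√(3.090) = 1.7578
z = 1.7578 - 1 = 0.7578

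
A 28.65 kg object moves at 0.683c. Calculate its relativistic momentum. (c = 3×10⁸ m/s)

γ = 1/√(1 - 0.683²) = 1.369
v = 0.683 × 3×10⁸ = 2.049×10⁸ m/s
p = γmv = 1.369 × 28.65 × 2.049×10⁸ = 8.037×10⁹ kg·m/s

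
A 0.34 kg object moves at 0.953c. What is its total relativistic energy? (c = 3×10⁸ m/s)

γ = 1/√(1 - 0.953²) = 3.301
mc² = 0.34 × (3×10⁸)² = 3.060×10¹⁶ J
E = γmc² = 3.301 × 3.060×10¹⁶ = 1.010×10¹⁷ J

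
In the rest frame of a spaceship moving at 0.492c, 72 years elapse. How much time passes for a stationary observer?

Proper time Δt₀ = 72 years
γ = 1/√(1 - 0.492²) = 1.1486
Δt = γΔt₀ = 1.1486 × 72 = 82.70 years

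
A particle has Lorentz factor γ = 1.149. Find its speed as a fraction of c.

From γ = 1/√(1 - v²/c²):
1/γ² = 1/1.149² = 0.75746
v²/c² = 1 - 0.75746 = 0.24254
v/c = √(0.24254) = 0.4925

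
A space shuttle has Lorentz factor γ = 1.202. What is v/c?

From γ = 1/√(1 - v²/c²):
1/γ² = 1/1.202² = 0.6921
v²/c² = 1 - 0.6921 = 0.3079
v/c = √(0.3079) = 0.5549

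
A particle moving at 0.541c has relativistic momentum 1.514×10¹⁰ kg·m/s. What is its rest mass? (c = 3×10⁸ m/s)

γ = 1/√(1 - 0.541²) = 1.18903
v = 0.541 × 3×10⁸ = 1.623×10⁸ m/s
m = p/(γv) = 1.514×10¹⁰/(1.18903 × 1.623×10⁸) = 78.45 kg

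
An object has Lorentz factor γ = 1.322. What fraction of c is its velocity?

From γ = 1/√(1 - v²/c²):
1/γ² = 1/1.322² = 0.5722
v²/c² = 1 - 0.5722 = 0.4278
v/c = √(0.4278) = 0.6541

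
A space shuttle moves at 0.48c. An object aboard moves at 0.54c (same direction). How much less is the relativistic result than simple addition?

Classical: u' + v = 0.54 + 0.48 = 1.02c
Relativistic: u = (0.54 + 0.48)/(1 + 0.2592) = 1.02/1.2592 = 0.8100c
Difference: 1.02 - 0.8100 = 0.2100c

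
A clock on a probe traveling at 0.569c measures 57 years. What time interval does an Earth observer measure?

Proper time Δt₀ = 57 years
γ = 1/√(1 - 0.569²) = 1.216
Δt = γΔt₀ = 1.216 × 57 = 69.31 years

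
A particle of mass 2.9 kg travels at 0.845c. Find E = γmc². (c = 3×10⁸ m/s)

γ = 1/√(1 - 0.845²) = 1.870
mc² = 2.9 × (3×10⁸)² = 2.610×10¹⁷ J
E = γmc² = 1.870 × 2.610×10¹⁷ = 4.881×10¹⁷ J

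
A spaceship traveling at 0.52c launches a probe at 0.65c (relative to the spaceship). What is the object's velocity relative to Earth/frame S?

u = (u' + v)/(1 + u'v/c²)
Numerator: 0.65 + 0.52 = 1.17
Denominator: 1 + 0.338 = 1.338
u = 1.17/1.338 = 0.8744c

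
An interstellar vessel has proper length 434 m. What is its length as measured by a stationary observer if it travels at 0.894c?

Proper length L₀ = 434 m
γ = 1/√(1 - 0.894²) = 2.2318
L = L₀/γ = 434/2.2318 = 194.5 m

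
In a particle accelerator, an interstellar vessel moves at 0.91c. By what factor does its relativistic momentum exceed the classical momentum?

p_rel = γmv, p_class = mv
Ratio = γ = 1/√(1 - 0.91²)
= 1/√(0.1719) = 2.412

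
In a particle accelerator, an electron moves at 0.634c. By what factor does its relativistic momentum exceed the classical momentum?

p_rel = γmv, p_class = mv
Ratio = γ = 1/√(1 - 0.634²)
= 1/√(0.598044) = 1.293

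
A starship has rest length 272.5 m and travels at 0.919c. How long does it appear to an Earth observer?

Proper length L₀ = 272.5 m
γ = 1/√(1 - 0.919²) = 2.5364
L = L₀/γ = 272.5/2.5364 = 107.4 m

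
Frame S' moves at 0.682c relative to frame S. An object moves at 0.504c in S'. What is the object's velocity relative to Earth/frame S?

u = (u' + v)/(1 + u'v/c²)
Numerator: 0.504 + 0.682 = 1.186
Denominator: 1 + 0.343728 = 1.343728
u = 1.186/1.343728 = 0.8826c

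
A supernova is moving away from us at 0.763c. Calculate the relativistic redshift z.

β = 0.763
(1+β)/(1-β) = 1.763/0.237 = 7.439
√(7.439) = 2.727
z = 2.727 - 1 = 1.727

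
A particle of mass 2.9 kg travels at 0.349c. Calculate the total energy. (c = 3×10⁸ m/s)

γ = 1/√(1 - 0.349²) = 1.067
mc² = 2.9 × (3×10⁸)² = 2.610×10¹⁷ J
E = γmc² = 1.067 × 2.610×10¹⁷ = 2.785×10¹⁷ J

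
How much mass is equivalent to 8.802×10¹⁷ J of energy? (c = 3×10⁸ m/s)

From E = mc², we get m = E/c²
c² = (3×10⁸)² = 9×10¹⁶ m²/s²
m = 8.802×10¹⁷ / 9×10¹⁶ = 9.780 kg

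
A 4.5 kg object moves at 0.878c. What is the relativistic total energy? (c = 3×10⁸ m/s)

γ = 1/√(1 - 0.878²) = 2.0892
mc² = 4.5 × (3×10⁸)² = 4.050×10¹⁷ J
E = γmc² = 2.0892 × 4.050×10¹⁷ = 8.461×10¹⁷ J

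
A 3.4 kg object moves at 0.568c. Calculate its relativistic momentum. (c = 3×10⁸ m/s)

γ = 1/√(1 - 0.568²) = 1.215
v = 0.568 × 3×10⁸ = 1.704×10⁸ m/s
p = γmv = 1.215 × 3.4 × 1.704×10⁸ = 7.039×10⁸ kg·m/s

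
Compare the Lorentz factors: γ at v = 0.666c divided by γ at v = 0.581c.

γ₁ = 1/√(1 - 0.666²) = 1.341
γ₂ = 1/√(1 - 0.581²) = 1.229
γ₁/γ₂ = 1.341/1.229 = 1.091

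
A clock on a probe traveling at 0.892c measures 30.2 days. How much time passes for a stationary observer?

Proper time Δt₀ = 30.2 days
γ = 1/√(1 - 0.892²) = 2.2122
Δt = γΔt₀ = 2.2122 × 30.2 = 66.81 days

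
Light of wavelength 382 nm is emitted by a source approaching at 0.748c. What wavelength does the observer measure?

β = 0.748
Wavelength Doppler factor = √(0.252/1.748) = √(0.1442) = 0.3797
λ_obs = 382 × 0.3797 = 145.0 nm (blueshift)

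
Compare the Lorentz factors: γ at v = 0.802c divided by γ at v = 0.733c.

γ₁ = 1/√(1 - 0.802²) = 1.674
γ₂ = 1/√(1 - 0.733²) = 1.470
γ₁/γ₂ = 1.674/1.470 = 1.139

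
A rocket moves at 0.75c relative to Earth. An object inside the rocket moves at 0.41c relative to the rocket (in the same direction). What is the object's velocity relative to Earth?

u = (u' + v)/(1 + u'v/c²)
Numerator: 0.41 + 0.75 = 1.16
Denominator: 1 + 0.3075 = 1.3075
u = 1.16/1.3075 = 0.8872c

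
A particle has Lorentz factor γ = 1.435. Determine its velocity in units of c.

From γ = 1/√(1 - v²/c²):
1/γ² = 1/1.435² = 0.4856
v²/c² = 1 - 0.4856 = 0.5144
v/c = √(0.5144) = 0.7172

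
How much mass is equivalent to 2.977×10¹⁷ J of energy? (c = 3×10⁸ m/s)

From E = mc², we get m = E/c²
c² = (3×10⁸)² = 9×10¹⁶ m²/s²
m = 2.977×10¹⁷ / 9×10¹⁶ = 3.308 kg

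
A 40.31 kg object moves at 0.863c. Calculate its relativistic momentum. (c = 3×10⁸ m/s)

γ = 1/√(1 - 0.863²) = 1.9794
v = 0.863 × 3×10⁸ = 2.589×10⁸ m/s
p = γmv = 1.9794 × 40.31 × 2.589×10⁸ = 2.066×10¹⁰ kg·m/s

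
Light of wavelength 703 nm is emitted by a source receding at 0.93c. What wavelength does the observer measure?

β = 0.93
Wavelength Doppler factor = √(1.93/0.07) = √(27.57) = 5.251
λ_obs = 703 × 5.251 = 3691 nm (redshift)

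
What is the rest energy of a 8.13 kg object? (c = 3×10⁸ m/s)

c² = (3×10⁸)² = 9.000×10¹⁶ m²/s²
E₀ = mc² = 8.13 × 9.000×10¹⁶ = 7.317×10¹⁷ J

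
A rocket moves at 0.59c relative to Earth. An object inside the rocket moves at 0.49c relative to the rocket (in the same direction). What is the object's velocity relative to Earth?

u = (u' + v)/(1 + u'v/c²)
Numerator: 0.49 + 0.59 = 1.08
Denominator: 1 + 0.2891 = 1.2891
u = 1.08/1.2891 = 0.8378c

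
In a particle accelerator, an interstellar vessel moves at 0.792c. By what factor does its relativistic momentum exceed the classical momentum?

p_rel = γmv, p_class = mv
Ratio = γ = 1/√(1 - 0.792²)
= 1/√(0.372736) = 1.638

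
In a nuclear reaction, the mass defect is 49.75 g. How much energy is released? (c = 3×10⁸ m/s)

Convert mass defect: Δm = 49.75 g = 0.04975 kg
E = Δm·c² = 0.04975 × (3×10⁸)²
= 0.04975 × 9×10¹⁶ = 4.478×10¹⁵ J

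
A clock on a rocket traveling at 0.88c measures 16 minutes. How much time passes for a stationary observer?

Proper time Δt₀ = 16 minutes
γ = 1/√(1 - 0.88²) = 2.1054
Δt = γΔt₀ = 2.1054 × 16 = 33.69 minutes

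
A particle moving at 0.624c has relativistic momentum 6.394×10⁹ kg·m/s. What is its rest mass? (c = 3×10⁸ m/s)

γ = 1/√(1 - 0.624²) = 1.2797
v = 0.624 × 3×10⁸ = 1.872×10⁸ m/s
m = p/(γv) = 6.394×10⁹/(1.2797 × 1.872×10⁸) = 26.69 kg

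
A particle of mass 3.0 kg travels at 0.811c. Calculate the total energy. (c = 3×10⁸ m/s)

γ = 1/√(1 - 0.811²) = 1.7093
mc² = 3.0 × (3×10⁸)² = 2.700×10¹⁷ J
E = γmc² = 1.7093 × 2.700×10¹⁷ = 4.615×10¹⁷ J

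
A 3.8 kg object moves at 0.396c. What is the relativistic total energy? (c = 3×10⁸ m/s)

γ = 1/√(1 - 0.396²) = 1.089
mc² = 3.8 × (3×10⁸)² = 3.420×10¹⁷ J
E = γmc² = 1.089 × 3.420×10¹⁷ = 3.724×10¹⁷ J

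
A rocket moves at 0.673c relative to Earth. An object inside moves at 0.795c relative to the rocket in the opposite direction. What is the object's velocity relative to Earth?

Object's velocity in rocket frame is u' = -0.795c
u = (u' + v)/(1 + u'v/c²) = (v - 0.795)/(1 - 0.795·v/c²)
Numerator: 0.673 - 0.795 = -0.122
Denominator: 1 - 0.535035 = 0.464965
u = -0.122/0.464965 = -0.2624c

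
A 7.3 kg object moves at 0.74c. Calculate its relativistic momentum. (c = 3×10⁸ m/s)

γ = 1/√(1 - 0.74²) = 1.48675
v = 0.74 × 3×10⁸ = 2.220×10⁸ m/s
p = γmv = 1.48675 × 7.3 × 2.220×10⁸ = 2.409×10⁹ kg·m/s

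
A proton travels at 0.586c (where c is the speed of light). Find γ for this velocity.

v/c = 0.586, so (v/c)² = 0.343396
1 - (v/c)² = 0.656604
γ = 1/√(0.656604) = 1.234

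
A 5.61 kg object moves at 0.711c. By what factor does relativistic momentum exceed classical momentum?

p_rel = γmv, p_class = mv
Ratio = γ = 1/√(1 - 0.711²) = 1.422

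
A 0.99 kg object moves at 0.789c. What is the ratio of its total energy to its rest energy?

E = γmc², E₀ = mc²
E/E₀ = γ = 1/√(1 - 0.789²) = 1.628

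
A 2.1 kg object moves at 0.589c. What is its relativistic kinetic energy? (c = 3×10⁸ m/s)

γ = 1/√(1 - 0.589²) = 1.2374
γ - 1 = 0.2374
KE = (γ-1)mc² = 0.2374 × 2.1 × (3×10⁸)² = 4.487×10¹⁶ J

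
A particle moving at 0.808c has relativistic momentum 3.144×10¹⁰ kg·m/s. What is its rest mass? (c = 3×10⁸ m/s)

γ = 1/√(1 - 0.808²) = 1.6973
v = 0.808 × 3×10⁸ = 2.424×10⁸ m/s
m = p/(γv) = 3.144×10¹⁰/(1.6973 × 2.424×10⁸) = 76.42 kg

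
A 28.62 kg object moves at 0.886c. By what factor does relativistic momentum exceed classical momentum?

p_rel = γmv, p_class = mv
Ratio = γ = 1/√(1 - 0.886²) = 2.157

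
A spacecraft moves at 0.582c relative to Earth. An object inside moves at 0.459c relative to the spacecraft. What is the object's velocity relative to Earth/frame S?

u = (u' + v)/(1 + u'v/c²)
Numerator: 0.459 + 0.582 = 1.041
Denominator: 1 + 0.267138 = 1.267138
u = 1.041/1.267138 = 0.8215c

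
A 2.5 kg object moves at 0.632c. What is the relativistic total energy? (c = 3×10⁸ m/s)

γ = 1/√(1 - 0.632²) = 1.290
mc² = 2.5 × (3×10⁸)² = 2.250×10¹⁷ J
E = γmc² = 1.290 × 2.250×10¹⁷ = 2.903×10¹⁷ J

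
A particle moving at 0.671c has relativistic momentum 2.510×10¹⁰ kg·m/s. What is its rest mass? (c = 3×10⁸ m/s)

γ = 1/√(1 - 0.671²) = 1.3487
v = 0.671 × 3×10⁸ = 2.013×10⁸ m/s
m = p/(γv) = 2.510×10¹⁰/(1.3487 × 2.013×10⁸) = 92.45 kg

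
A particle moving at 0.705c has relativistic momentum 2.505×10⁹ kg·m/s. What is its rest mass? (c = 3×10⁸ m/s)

γ = 1/√(1 - 0.705²) = 1.410
v = 0.705 × 3×10⁸ = 2.115×10⁸ m/s
m = p/(γv) = 2.505×10⁹/(1.410 × 2.115×10⁸) = 8.400 kg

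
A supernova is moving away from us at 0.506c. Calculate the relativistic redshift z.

β = 0.506
(1+β)/(1-β) = 1.506/0.494 = 3.049
√(3.049) = 1.746
z = 1.746 - 1 = 0.7460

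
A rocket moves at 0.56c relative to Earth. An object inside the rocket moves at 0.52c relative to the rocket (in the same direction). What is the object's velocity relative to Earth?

u = (u' + v)/(1 + u'v/c²)
Numerator: 0.52 + 0.56 = 1.08
Denominator: 1 + 0.2912 = 1.2912
u = 1.08/1.2912 = 0.8364c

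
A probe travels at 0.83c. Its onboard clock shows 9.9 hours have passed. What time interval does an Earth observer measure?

Proper time Δt₀ = 9.9 hours
γ = 1/√(1 - 0.83²) = 1.793
Δt = γΔt₀ = 1.793 × 9.9 = 17.75 hours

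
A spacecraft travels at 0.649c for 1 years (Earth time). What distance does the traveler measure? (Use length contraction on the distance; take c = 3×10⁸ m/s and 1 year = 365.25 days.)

Earth distance: d = v × t = 0.649c × 1 yr = 6.14426×10¹⁵ m
γ = 1.31443
d' = d/γ = 6.14426×10¹⁵/1.31443 = 4.674×10¹⁵ m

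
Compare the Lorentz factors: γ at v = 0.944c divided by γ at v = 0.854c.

γ₁ = 1/√(1 - 0.944²) = 3.031
γ₂ = 1/√(1 - 0.854²) = 1.922
γ₁/γ₂ = 3.031/1.922 = 1.577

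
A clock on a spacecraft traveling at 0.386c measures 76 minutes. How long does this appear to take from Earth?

Proper time Δt₀ = 76 minutes
γ = 1/√(1 - 0.386²) = 1.084
Δt = γΔt₀ = 1.084 × 76 = 82.38 minutes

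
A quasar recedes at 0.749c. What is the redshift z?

β = 0.749
(1+β)/(1-β) = 1.749/0.251 = 6.968
√(6.968) = 2.640
z = 2.640 - 1 = 1.640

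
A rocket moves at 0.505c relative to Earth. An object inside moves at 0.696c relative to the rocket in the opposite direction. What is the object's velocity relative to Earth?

Object's velocity in rocket frame is u' = -0.696c
u = (u' + v)/(1 + u'v/c²) = (v - 0.696)/(1 - 0.696·v/c²)
Numerator: 0.505 - 0.696 = -0.191
Denominator: 1 - 0.35148 = 0.64852
u = -0.191/0.64852 = -0.2945c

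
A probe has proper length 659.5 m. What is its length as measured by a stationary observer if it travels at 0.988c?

Proper length L₀ = 659.5 m
γ = 1/√(1 - 0.988²) = 6.474
L = L₀/γ = 659.5/6.474 = 101.9 m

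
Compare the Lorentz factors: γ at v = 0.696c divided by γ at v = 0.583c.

γ₁ = 1/√(1 - 0.696²) = 1.393
γ₂ = 1/√(1 - 0.583²) = 1.231
γ₁/γ₂ = 1.393/1.231 = 1.132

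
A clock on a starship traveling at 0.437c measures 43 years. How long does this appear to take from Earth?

Proper time Δt₀ = 43 years
γ = 1/√(1 - 0.437²) = 1.1118
Δt = γΔt₀ = 1.1118 × 43 = 47.81 years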